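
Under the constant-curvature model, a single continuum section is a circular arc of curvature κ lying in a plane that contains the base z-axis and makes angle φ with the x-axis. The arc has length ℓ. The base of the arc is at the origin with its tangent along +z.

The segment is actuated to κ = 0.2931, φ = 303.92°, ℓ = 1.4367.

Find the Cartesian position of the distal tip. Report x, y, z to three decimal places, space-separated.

0.166 -0.247 1.395

θ = κ·ℓ = 0.2931 × 1.4367 = 0.42110 rad
ρ = (1 − cos θ)/κ = (1 − 0.91264)/0.2931 = 0.29805
z = sin θ / κ = 0.40876/0.2931 = 1.39461
x = ρ cos φ = 0.29805 × cos(303.92°) = 0.16632
y = ρ sin φ = 0.29805 × sin(303.92°) = -0.24733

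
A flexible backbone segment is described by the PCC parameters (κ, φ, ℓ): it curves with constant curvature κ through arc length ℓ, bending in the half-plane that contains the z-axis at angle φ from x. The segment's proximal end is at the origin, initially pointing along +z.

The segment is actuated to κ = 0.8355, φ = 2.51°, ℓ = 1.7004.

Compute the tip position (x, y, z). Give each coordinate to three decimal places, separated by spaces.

1.017 0.045 1.183

θ = κ·ℓ = 0.8355 × 1.7004 = 1.42068 rad
ρ = (1 − cos θ)/κ = (1 − 0.14955)/0.8355 = 1.01789
z = sin θ / κ = 0.98875/0.8355 = 1.18343
x = ρ cos φ = 1.01789 × cos(2.51°) = 1.01692
y = ρ sin φ = 1.01789 × sin(2.51°) = 0.04458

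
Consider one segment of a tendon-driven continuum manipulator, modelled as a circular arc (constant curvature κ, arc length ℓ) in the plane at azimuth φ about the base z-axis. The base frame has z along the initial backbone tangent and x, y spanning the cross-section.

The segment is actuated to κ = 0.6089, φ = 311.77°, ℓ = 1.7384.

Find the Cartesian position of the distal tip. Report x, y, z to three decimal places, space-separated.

θ = κ·ℓ = 0.6089 × 1.7384 = 1.05851 rad
ρ = (1 − cos θ)/κ = (1 − 0.49017)/0.6089 = 0.83730
z = sin θ / κ = 0.87163/0.6089 = 1.43148
x = ρ cos φ = 0.83730 × cos(311.77°) = 0.55776
y = ρ sin φ = 0.83730 × sin(311.77°) = -0.62448

0.558 -0.624 1.431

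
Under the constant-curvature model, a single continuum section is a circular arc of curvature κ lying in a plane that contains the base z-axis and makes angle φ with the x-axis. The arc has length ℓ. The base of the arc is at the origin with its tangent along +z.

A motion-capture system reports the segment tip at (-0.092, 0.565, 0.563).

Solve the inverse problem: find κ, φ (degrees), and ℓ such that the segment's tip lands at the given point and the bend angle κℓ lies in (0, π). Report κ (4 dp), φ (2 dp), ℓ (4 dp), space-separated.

1.7760 99.25 0.8938

ρ = √(x²+y²) = √(-0.092² + 0.565²) = 0.57244
φ = atan2(y, x) mod 360° = atan2(0.565, -0.092) = 99.2484°
|p|² = ρ² + z² = 0.57244² + 0.563² = 0.64466
κ = 2ρ / |p|² = 2×0.57244 / 0.64466 = 1.77595
θ = 2·atan2(ρ, z) = 2·atan2(0.57244, 0.563) = 1.58743 rad
ℓ = θ/κ = 1.58743/1.77595 = 0.89384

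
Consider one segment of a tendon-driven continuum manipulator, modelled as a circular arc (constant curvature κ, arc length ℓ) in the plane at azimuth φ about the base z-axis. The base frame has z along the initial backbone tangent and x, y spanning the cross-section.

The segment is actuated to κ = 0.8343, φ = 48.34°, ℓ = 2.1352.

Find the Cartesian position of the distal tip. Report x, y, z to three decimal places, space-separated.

0.963 1.083 1.172

θ = κ·ℓ = 0.8343 × 2.1352 = 1.78140 rad
ρ = (1 − cos θ)/κ = (1 − -0.20905)/0.8343 = 1.44918
z = sin θ / κ = 0.97791/0.8343 = 1.17213
x = ρ cos φ = 1.44918 × cos(48.34°) = 0.96328
y = ρ sin φ = 1.44918 × sin(48.34°) = 1.08268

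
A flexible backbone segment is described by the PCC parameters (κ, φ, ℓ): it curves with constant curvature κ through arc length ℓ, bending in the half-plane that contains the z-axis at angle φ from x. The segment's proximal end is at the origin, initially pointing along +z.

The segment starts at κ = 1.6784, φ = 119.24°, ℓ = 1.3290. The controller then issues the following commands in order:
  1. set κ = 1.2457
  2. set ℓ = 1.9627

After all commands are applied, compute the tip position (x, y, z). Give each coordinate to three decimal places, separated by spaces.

-0.693 1.238 0.515

initial: κ=1.6784, φ=119.24°, ℓ=1.3290
cmd 1: set κ=1.2457 → (κ,φ,ℓ)=(1.2457,119.24°,1.3290) → tip=(-0.4253,0.7598,0.7999)
cmd 2: set ℓ=1.9627 → (κ,φ,ℓ)=(1.2457,119.24°,1.9627) → tip=(-0.6929,1.2377,0.5151)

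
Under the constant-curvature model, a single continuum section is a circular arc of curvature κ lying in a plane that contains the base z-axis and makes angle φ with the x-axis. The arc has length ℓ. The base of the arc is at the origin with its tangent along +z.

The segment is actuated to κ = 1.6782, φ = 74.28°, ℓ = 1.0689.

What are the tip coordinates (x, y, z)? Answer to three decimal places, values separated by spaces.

0.197 0.700 0.581

θ = κ·ℓ = 1.6782 × 1.0689 = 1.79383 rad
ρ = (1 − cos θ)/κ = (1 − -0.22119)/1.6782 = 0.72768
z = sin θ / κ = 0.97523/1.6782 = 0.58112
x = ρ cos φ = 0.72768 × cos(74.28°) = 0.19715
y = ρ sin φ = 0.72768 × sin(74.28°) = 0.70046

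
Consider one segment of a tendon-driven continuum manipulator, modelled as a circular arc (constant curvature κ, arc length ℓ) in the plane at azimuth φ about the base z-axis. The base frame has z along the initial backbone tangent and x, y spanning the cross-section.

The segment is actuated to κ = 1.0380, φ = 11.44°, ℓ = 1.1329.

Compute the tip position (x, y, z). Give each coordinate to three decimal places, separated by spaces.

0.581 0.118 0.889

θ = κ·ℓ = 1.0380 × 1.1329 = 1.17595 rad
ρ = (1 − cos θ)/κ = (1 − 0.38467)/1.0380 = 0.59281
z = sin θ / κ = 0.92306/1.0380 = 0.88926
x = ρ cos φ = 0.59281 × cos(11.44°) = 0.58103
y = ρ sin φ = 0.59281 × sin(11.44°) = 0.11758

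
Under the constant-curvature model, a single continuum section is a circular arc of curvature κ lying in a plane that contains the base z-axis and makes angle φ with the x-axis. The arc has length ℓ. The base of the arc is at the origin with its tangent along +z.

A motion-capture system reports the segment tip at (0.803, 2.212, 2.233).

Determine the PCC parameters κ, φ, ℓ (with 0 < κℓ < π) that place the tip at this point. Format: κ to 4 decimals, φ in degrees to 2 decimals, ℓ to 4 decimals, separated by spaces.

0.4472 70.05 3.6296

ρ = √(x²+y²) = √(0.803² + 2.212²) = 2.35324
φ = atan2(y, x) mod 360° = atan2(2.212, 0.803) = 70.0481°
|p|² = ρ² + z² = 2.35324² + 2.233² = 10.52404
κ = 2ρ / |p|² = 2×2.35324 / 10.52404 = 0.44721
θ = 2·atan2(ρ, z) = 2·atan2(2.35324, 2.233) = 1.62322 rad
ℓ = θ/κ = 1.62322/0.44721 = 3.62964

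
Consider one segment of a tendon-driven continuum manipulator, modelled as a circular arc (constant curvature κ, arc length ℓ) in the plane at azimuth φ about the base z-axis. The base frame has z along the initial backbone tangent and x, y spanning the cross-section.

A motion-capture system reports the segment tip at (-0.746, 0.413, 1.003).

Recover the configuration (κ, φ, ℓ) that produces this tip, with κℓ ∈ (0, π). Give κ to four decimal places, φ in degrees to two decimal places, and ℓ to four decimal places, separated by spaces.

0.9840 151.03 1.4320

ρ = √(x²+y²) = √(-0.746² + 0.413²) = 0.85269
φ = atan2(y, x) mod 360° = atan2(0.413, -0.746) = 151.0302°
|p|² = ρ² + z² = 0.85269² + 1.003² = 1.73309
κ = 2ρ / |p|² = 2×0.85269 / 1.73309 = 0.98401
θ = 2·atan2(ρ, z) = 2·atan2(0.85269, 1.003) = 1.40915 rad
ℓ = θ/κ = 1.40915/0.98401 = 1.43205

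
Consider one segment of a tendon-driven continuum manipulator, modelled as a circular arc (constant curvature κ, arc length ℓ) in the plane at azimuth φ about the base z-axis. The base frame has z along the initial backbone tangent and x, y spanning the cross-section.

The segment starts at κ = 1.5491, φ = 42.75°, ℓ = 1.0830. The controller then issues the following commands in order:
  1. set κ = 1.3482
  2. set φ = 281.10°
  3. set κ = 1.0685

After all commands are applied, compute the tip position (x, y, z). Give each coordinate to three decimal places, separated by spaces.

0.108 -0.549 0.857

initial: κ=1.5491, φ=42.75°, ℓ=1.0830
cmd 1: set κ=1.3482 → (κ,φ,ℓ)=(1.3482,42.75°,1.0830) → tip=(0.4845,0.4479,0.7372)
cmd 2: set φ=281.10° → (κ,φ,ℓ)=(1.3482,281.10°,1.0830) → tip=(0.1270,-0.6474,0.7372)
cmd 3: set κ=1.0685 → (κ,φ,ℓ)=(1.0685,281.10°,1.0830) → tip=(0.1078,-0.5493,0.8570)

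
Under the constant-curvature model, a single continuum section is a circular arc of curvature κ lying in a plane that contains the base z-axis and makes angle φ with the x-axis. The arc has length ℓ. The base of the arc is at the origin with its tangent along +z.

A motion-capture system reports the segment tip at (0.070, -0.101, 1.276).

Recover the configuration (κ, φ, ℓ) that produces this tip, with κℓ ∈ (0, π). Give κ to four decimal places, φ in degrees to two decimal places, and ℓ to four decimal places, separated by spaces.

0.1496 304.72 1.2839

ρ = √(x²+y²) = √(0.070² + -0.101²) = 0.12289
φ = atan2(y, x) mod 360° = atan2(-0.101, 0.070) = 304.7246°
|p|² = ρ² + z² = 0.12289² + 1.276² = 1.64328
κ = 2ρ / |p|² = 2×0.12289 / 1.64328 = 0.14956
θ = 2·atan2(ρ, z) = 2·atan2(0.12289, 1.276) = 0.19202 rad
ℓ = θ/κ = 0.19202/0.14956 = 1.28388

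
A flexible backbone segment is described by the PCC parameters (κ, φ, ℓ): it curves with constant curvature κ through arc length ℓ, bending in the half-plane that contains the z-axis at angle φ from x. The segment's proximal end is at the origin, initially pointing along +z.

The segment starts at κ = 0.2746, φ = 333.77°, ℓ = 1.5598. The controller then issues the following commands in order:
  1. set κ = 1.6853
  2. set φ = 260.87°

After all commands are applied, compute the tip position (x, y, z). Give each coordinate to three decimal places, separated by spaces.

initial: κ=0.2746, φ=333.77°, ℓ=1.5598
cmd 1: set κ=1.6853 → (κ,φ,ℓ)=(1.6853,333.77°,1.5598) → tip=(0.9961,-0.4908,0.2911)
cmd 2: set φ=260.87° → (κ,φ,ℓ)=(1.6853,260.87°,1.5598) → tip=(-0.1762,-1.0963,0.2911)

-0.176 -1.096 0.291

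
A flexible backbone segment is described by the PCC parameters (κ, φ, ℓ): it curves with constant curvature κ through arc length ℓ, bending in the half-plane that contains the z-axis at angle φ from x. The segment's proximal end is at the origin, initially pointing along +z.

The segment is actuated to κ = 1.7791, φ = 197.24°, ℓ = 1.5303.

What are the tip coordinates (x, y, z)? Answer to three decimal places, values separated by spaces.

θ = κ·ℓ = 1.7791 × 1.5303 = 2.72256 rad
ρ = (1 − cos θ)/κ = (1 − -0.91348)/1.7791 = 1.07553
z = sin θ / κ = 0.40688/1.7791 = 0.22870
x = ρ cos φ = 1.07553 × cos(197.24°) = -1.02721
y = ρ sin φ = 1.07553 × sin(197.24°) = -0.31876

-1.027 -0.319 0.229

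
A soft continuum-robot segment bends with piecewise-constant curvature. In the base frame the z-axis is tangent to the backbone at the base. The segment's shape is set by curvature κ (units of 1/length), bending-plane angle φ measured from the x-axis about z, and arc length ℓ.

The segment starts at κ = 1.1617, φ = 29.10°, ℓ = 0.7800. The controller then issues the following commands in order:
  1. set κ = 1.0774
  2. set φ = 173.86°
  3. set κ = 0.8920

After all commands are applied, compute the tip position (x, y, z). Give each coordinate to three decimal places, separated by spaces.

initial: κ=1.1617, φ=29.10°, ℓ=0.7800
cmd 1: set κ=1.0774 → (κ,φ,ℓ)=(1.0774,29.10°,0.7800) → tip=(0.2699,0.1502,0.6914)
cmd 2: set φ=173.86° → (κ,φ,ℓ)=(1.0774,173.86°,0.7800) → tip=(-0.3071,0.0330,0.6914)
cmd 3: set κ=0.8920 → (κ,φ,ℓ)=(0.8920,173.86°,0.7800) → tip=(-0.2591,0.0279,0.7186)

-0.259 0.028 0.719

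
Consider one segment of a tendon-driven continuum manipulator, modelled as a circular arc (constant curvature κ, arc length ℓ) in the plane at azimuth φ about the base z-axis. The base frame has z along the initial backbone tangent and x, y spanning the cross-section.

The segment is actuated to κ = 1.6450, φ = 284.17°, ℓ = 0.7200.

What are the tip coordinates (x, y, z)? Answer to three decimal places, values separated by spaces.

θ = κ·ℓ = 1.6450 × 0.7200 = 1.18440 rad
ρ = (1 − cos θ)/κ = (1 − 0.37685)/1.6450 = 0.37881
z = sin θ / κ = 0.92627/1.6450 = 0.56308
x = ρ cos φ = 0.37881 × cos(284.17°) = 0.09273
y = ρ sin φ = 0.37881 × sin(284.17°) = -0.36729

0.093 -0.367 0.563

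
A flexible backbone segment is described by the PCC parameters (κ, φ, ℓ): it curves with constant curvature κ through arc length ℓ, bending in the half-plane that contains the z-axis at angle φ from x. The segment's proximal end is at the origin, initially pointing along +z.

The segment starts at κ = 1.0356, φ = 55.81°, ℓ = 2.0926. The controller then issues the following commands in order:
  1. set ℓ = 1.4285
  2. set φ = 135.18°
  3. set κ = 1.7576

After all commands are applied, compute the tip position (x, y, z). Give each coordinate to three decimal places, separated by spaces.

-0.729 0.725 0.336

initial: κ=1.0356, φ=55.81°, ℓ=2.0926
cmd 1: set ℓ=1.4285 → (κ,φ,ℓ)=(1.0356,55.81°,1.4285) → tip=(0.4931,0.7258,0.9616)
cmd 2: set φ=135.18° → (κ,φ,ℓ)=(1.0356,135.18°,1.4285) → tip=(-0.6224,0.6185,0.9616)
cmd 3: set κ=1.7576 → (κ,φ,ℓ)=(1.7576,135.18°,1.4285) → tip=(-0.7295,0.7249,0.3356)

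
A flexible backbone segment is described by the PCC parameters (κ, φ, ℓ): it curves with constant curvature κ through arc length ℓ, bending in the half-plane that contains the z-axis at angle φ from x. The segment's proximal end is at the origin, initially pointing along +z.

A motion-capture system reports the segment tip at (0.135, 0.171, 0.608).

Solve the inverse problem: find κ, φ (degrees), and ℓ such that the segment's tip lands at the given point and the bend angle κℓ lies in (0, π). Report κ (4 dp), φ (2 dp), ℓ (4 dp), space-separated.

ρ = √(x²+y²) = √(0.135² + 0.171²) = 0.21787
φ = atan2(y, x) mod 360° = atan2(0.171, 0.135) = 51.7098°
|p|² = ρ² + z² = 0.21787² + 0.608² = 0.41713
κ = 2ρ / |p|² = 2×0.21787 / 0.41713 = 1.04460
θ = 2·atan2(ρ, z) = 2·atan2(0.21787, 0.608) = 0.68816 rad
ℓ = θ/κ = 0.68816/1.04460 = 0.65878

1.0446 51.71 0.6588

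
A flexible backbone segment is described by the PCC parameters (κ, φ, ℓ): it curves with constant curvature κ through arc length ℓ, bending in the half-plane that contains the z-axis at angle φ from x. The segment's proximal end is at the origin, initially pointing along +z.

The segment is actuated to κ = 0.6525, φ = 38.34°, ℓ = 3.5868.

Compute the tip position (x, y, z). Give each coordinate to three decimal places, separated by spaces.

2.039 1.612 1.101

θ = κ·ℓ = 0.6525 × 3.5868 = 2.34039 rad
ρ = (1 − cos θ)/κ = (1 − -0.69584)/0.6525 = 2.59899
z = sin θ / κ = 0.71820/0.6525 = 1.10068
x = ρ cos φ = 2.59899 × cos(38.34°) = 2.03850
y = ρ sin φ = 2.59899 × sin(38.34°) = 1.61222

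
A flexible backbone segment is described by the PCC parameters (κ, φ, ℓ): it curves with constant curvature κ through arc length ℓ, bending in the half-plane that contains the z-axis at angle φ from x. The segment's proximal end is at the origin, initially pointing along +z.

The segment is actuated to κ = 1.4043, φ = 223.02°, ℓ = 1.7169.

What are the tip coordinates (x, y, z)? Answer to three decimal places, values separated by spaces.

θ = κ·ℓ = 1.4043 × 1.7169 = 2.41104 rad
ρ = (1 − cos θ)/κ = (1 − -0.74481)/1.4043 = 1.24247
z = sin θ / κ = 0.66728/1.4043 = 0.47517
x = ρ cos φ = 1.24247 × cos(223.02°) = -0.90839
y = ρ sin φ = 1.24247 × sin(223.02°) = -0.84768

-0.908 -0.848 0.475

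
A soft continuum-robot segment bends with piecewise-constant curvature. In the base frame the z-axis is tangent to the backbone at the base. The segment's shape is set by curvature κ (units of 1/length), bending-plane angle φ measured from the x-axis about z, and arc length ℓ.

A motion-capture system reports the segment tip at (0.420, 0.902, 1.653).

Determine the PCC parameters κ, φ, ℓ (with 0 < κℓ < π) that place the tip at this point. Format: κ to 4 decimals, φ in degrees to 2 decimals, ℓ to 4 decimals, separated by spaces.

0.5346 65.03 2.0271

ρ = √(x²+y²) = √(0.420² + 0.902²) = 0.99499
φ = atan2(y, x) mod 360° = atan2(0.902, 0.420) = 65.0318°
|p|² = ρ² + z² = 0.99499² + 1.653² = 3.72241
κ = 2ρ / |p|² = 2×0.99499 / 3.72241 = 0.53459
θ = 2·atan2(ρ, z) = 2·atan2(0.99499, 1.653) = 1.08367 rad
ℓ = θ/κ = 1.08367/0.53459 = 2.02710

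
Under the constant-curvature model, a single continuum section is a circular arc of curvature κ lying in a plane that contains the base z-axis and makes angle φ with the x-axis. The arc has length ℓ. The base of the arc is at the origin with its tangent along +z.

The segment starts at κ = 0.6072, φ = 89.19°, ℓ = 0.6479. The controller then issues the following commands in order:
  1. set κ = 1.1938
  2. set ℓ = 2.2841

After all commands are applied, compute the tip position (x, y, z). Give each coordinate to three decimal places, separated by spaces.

0.023 1.604 0.338

initial: κ=0.6072, φ=89.19°, ℓ=0.6479
cmd 1: set κ=1.1938 → (κ,φ,ℓ)=(1.1938,89.19°,0.6479) → tip=(0.0034,0.2383,0.5852)
cmd 2: set ℓ=2.2841 → (κ,φ,ℓ)=(1.1938,89.19°,2.2841) → tip=(0.0227,1.6041,0.3376)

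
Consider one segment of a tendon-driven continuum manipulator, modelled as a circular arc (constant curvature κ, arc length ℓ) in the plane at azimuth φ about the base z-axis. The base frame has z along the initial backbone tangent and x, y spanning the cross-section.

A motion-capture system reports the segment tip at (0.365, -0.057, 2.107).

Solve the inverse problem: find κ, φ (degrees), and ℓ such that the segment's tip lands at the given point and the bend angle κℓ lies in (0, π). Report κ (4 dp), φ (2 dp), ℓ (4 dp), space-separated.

ρ = √(x²+y²) = √(0.365² + -0.057²) = 0.36942
φ = atan2(y, x) mod 360° = atan2(-0.057, 0.365) = 351.1241°
|p|² = ρ² + z² = 0.36942² + 2.107² = 4.57592
κ = 2ρ / |p|² = 2×0.36942 / 4.57592 = 0.16146
θ = 2·atan2(ρ, z) = 2·atan2(0.36942, 2.107) = 0.34713 rad
ℓ = θ/κ = 0.34713/0.16146 = 2.14992

0.1615 351.12 2.1499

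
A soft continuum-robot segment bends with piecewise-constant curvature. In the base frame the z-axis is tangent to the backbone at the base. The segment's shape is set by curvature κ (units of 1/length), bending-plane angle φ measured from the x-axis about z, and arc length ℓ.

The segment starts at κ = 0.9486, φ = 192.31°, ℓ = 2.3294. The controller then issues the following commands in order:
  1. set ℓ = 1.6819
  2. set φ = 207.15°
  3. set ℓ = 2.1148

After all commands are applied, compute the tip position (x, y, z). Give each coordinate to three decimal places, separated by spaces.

-1.334 -0.684 0.956

initial: κ=0.9486, φ=192.31°, ℓ=2.3294
cmd 1: set ℓ=1.6819 → (κ,φ,ℓ)=(0.9486,192.31°,1.6819) → tip=(-1.0553,-0.2303,1.0539)
cmd 2: set φ=207.15° → (κ,φ,ℓ)=(0.9486,207.15°,1.6819) → tip=(-0.9612,-0.4929,1.0539)
cmd 3: set ℓ=2.1148 → (κ,φ,ℓ)=(0.9486,207.15°,2.1148) → tip=(-1.3336,-0.6839,0.9559)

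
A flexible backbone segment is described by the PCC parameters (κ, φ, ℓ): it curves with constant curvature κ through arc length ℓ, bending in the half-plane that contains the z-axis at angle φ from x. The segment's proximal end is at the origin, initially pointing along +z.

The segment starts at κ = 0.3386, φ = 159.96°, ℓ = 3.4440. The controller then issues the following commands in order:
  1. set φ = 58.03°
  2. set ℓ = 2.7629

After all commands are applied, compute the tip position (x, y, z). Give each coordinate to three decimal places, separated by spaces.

initial: κ=0.3386, φ=159.96°, ℓ=3.4440
cmd 1: set φ=58.03° → (κ,φ,ℓ)=(0.3386,58.03°,3.4440) → tip=(0.9481,1.5190,2.7148)
cmd 2: set ℓ=2.7629 → (κ,φ,ℓ)=(0.3386,58.03°,2.7629) → tip=(0.6358,1.0187,2.3772)

0.636 1.019 2.377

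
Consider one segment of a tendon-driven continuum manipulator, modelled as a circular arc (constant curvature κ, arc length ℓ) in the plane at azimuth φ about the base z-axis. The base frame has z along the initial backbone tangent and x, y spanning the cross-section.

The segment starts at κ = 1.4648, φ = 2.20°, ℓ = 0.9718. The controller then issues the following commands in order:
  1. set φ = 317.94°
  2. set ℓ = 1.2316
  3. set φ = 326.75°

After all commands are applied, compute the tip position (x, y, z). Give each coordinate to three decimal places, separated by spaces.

initial: κ=1.4648, φ=2.20°, ℓ=0.9718
cmd 1: set φ=317.94° → (κ,φ,ℓ)=(1.4648,317.94°,0.9718) → tip=(0.4325,-0.3902,0.6753)
cmd 2: set ℓ=1.2316 → (κ,φ,ℓ)=(1.4648,317.94°,1.2316) → tip=(0.6240,-0.5630,0.6642)
cmd 3: set φ=326.75° → (κ,φ,ℓ)=(1.4648,326.75°,1.2316) → tip=(0.7029,-0.4608,0.6642)

0.703 -0.461 0.664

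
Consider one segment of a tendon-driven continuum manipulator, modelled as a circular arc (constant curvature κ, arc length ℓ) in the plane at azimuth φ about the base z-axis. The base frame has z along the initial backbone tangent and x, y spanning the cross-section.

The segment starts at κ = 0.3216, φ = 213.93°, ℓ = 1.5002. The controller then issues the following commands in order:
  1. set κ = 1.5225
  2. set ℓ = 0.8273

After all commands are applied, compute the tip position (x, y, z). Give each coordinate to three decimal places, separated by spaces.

-0.378 -0.254 0.625

initial: κ=0.3216, φ=213.93°, ℓ=1.5002
cmd 1: set κ=1.5225 → (κ,φ,ℓ)=(1.5225,213.93°,1.5002) → tip=(-0.9015,-0.6065,0.4967)
cmd 2: set ℓ=0.8273 → (κ,φ,ℓ)=(1.5225,213.93°,0.8273) → tip=(-0.3781,-0.2543,0.6253)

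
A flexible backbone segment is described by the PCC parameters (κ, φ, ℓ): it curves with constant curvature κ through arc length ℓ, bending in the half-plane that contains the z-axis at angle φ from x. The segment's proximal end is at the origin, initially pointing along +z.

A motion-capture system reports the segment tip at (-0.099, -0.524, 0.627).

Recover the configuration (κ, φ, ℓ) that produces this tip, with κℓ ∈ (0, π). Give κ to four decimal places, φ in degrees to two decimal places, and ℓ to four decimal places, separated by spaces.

ρ = √(x²+y²) = √(-0.099² + -0.524²) = 0.53327
φ = atan2(y, x) mod 360° = atan2(-0.524, -0.099) = 259.3011°
|p|² = ρ² + z² = 0.53327² + 0.627² = 0.67751
κ = 2ρ / |p|² = 2×0.53327 / 0.67751 = 1.57422
θ = 2·atan2(ρ, z) = 2·atan2(0.53327, 0.627) = 1.40958 rad
ℓ = θ/κ = 1.40958/1.57422 = 0.89542

1.5742 259.30 0.8954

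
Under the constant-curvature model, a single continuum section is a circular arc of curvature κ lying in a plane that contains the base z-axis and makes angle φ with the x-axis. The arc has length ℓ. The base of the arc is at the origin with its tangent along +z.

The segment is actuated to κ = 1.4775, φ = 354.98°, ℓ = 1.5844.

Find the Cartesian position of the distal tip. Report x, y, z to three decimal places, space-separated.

1.144 -0.100 0.486

θ = κ·ℓ = 1.4775 × 1.5844 = 2.34095 rad
ρ = (1 − cos θ)/κ = (1 − -0.69625)/1.4775 = 1.14805
z = sin θ / κ = 0.71780/1.4775 = 0.48582
x = ρ cos φ = 1.14805 × cos(354.98°) = 1.14365
y = ρ sin φ = 1.14805 × sin(354.98°) = -0.10046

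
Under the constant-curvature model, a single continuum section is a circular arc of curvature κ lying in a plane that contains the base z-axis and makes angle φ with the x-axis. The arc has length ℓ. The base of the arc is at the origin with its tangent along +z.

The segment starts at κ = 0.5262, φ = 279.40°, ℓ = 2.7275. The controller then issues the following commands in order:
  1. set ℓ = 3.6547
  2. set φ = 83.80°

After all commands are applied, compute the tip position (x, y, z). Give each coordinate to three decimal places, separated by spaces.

initial: κ=0.5262, φ=279.40°, ℓ=2.7275
cmd 1: set ℓ=3.6547 → (κ,φ,ℓ)=(0.5262,279.40°,3.6547) → tip=(0.4175,-2.5219,1.7837)
cmd 2: set φ=83.80° → (κ,φ,ℓ)=(0.5262,83.80°,3.6547) → tip=(0.2761,2.5412,1.7837)

0.276 2.541 1.784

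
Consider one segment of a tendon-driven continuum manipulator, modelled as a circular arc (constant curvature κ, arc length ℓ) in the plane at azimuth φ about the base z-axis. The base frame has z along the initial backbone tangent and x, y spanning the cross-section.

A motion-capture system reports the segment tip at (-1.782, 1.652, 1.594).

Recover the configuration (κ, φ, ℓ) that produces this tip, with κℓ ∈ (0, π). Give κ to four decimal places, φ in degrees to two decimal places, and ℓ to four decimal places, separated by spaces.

ρ = √(x²+y²) = √(-1.782² + 1.652²) = 2.42994
φ = atan2(y, x) mod 360° = atan2(1.652, -1.782) = 137.1680°
|p|² = ρ² + z² = 2.42994² + 1.594² = 8.44546
κ = 2ρ / |p|² = 2×2.42994 / 8.44546 = 0.57544
θ = 2·atan2(ρ, z) = 2·atan2(2.42994, 1.594) = 1.98045 rad
ℓ = θ/κ = 1.98045/0.57544 = 3.44161

0.5754 137.17 3.4416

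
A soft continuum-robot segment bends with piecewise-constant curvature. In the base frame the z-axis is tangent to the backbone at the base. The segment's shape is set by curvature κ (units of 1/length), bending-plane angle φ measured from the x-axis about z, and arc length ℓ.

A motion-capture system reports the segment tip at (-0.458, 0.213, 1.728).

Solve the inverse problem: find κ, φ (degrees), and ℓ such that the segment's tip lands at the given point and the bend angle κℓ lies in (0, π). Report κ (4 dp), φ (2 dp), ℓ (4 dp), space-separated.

0.3117 155.06 1.8248

ρ = √(x²+y²) = √(-0.458² + 0.213²) = 0.50511
φ = atan2(y, x) mod 360° = atan2(0.213, -0.458) = 155.0585°
|p|² = ρ² + z² = 0.50511² + 1.728² = 3.24112
κ = 2ρ / |p|² = 2×0.50511 / 3.24112 = 0.31169
θ = 2·atan2(ρ, z) = 2·atan2(0.50511, 1.728) = 0.56877 rad
ℓ = θ/κ = 0.56877/0.31169 = 1.82481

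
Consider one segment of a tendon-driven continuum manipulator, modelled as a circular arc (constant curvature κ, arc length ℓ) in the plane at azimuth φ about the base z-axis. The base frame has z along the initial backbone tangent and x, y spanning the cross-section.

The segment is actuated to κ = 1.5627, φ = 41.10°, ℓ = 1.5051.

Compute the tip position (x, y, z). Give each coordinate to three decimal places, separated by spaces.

0.822 0.717 0.454

θ = κ·ℓ = 1.5627 × 1.5051 = 2.35202 rad
ρ = (1 − cos θ)/κ = (1 − -0.70415)/1.5627 = 1.09052
z = sin θ / κ = 0.71005/1.5627 = 0.45438
x = ρ cos φ = 1.09052 × cos(41.10°) = 0.82177
y = ρ sin φ = 1.09052 × sin(41.10°) = 0.71688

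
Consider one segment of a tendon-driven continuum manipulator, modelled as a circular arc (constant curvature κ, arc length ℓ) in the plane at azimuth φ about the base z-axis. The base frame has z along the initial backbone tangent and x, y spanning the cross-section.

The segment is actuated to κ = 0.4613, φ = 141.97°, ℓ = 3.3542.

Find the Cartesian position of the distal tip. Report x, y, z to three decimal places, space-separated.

-1.667 1.304 2.167

θ = κ·ℓ = 0.4613 × 3.3542 = 1.54729 rad
ρ = (1 − cos θ)/κ = (1 − 0.02350)/0.4613 = 2.11684
z = sin θ / κ = 0.99972/0.4613 = 2.16719
x = ρ cos φ = 2.11684 × cos(141.97°) = -1.66741
y = ρ sin φ = 2.11684 × sin(141.97°) = 1.30413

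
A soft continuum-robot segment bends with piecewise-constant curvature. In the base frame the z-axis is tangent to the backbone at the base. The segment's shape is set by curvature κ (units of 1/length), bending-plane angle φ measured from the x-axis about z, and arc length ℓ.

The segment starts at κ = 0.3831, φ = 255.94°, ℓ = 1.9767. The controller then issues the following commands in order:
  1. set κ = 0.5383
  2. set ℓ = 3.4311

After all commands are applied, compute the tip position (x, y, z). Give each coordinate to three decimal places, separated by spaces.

initial: κ=0.3831, φ=255.94°, ℓ=1.9767
cmd 1: set κ=0.5383 → (κ,φ,ℓ)=(0.5383,255.94°,1.9767) → tip=(-0.2323,-0.9275,1.6242)
cmd 2: set ℓ=3.4311 → (κ,φ,ℓ)=(0.5383,255.94°,3.4311) → tip=(-0.5744,-2.2934,1.7873)

-0.574 -2.293 1.787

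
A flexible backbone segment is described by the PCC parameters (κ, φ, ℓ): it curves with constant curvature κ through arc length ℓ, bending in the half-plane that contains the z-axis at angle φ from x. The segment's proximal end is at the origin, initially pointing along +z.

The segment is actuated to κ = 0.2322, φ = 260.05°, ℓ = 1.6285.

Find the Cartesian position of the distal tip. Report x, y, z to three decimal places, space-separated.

θ = κ·ℓ = 0.2322 × 1.6285 = 0.37814 rad
ρ = (1 − cos θ)/κ = (1 − 0.92935)/0.2322 = 0.30425
z = sin θ / κ = 0.36919/0.2322 = 1.58997
x = ρ cos φ = 0.30425 × cos(260.05°) = -0.05257
y = ρ sin φ = 0.30425 × sin(260.05°) = -0.29967

-0.053 -0.300 1.590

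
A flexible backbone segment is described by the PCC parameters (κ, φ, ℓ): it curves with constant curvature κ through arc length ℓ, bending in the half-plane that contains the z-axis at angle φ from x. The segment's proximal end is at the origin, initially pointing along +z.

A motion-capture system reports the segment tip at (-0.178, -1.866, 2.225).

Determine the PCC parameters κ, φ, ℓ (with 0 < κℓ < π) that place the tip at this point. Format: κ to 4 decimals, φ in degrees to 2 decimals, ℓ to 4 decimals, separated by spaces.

ρ = √(x²+y²) = √(-0.178² + -1.866²) = 1.87447
φ = atan2(y, x) mod 360° = atan2(-1.866, -0.178) = 264.5510°
|p|² = ρ² + z² = 1.87447² + 2.225² = 8.46427
κ = 2ρ / |p|² = 2×1.87447 / 8.46427 = 0.44291
θ = 2·atan2(ρ, z) = 2·atan2(1.87447, 2.225) = 1.40020 rad
ℓ = θ/κ = 1.40020/0.44291 = 3.16133

0.4429 264.55 3.1613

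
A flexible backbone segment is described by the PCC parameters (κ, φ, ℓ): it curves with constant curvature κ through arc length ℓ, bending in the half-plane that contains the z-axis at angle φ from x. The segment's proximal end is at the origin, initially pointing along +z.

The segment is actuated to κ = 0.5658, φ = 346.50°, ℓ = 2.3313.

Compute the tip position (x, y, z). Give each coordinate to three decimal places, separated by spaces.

1.290 -0.310 1.712

θ = κ·ℓ = 0.5658 × 2.3313 = 1.31905 rad
ρ = (1 − cos θ)/κ = (1 − 0.24910)/0.5658 = 1.32715
z = sin θ / κ = 0.96848/0.5658 = 1.71170
x = ρ cos φ = 1.32715 × cos(346.50°) = 1.29048
y = ρ sin φ = 1.32715 × sin(346.50°) = -0.30982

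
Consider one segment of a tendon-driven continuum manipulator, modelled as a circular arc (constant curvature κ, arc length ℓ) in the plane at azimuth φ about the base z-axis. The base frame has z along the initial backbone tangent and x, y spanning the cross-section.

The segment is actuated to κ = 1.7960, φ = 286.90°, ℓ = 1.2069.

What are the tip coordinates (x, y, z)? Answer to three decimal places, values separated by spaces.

θ = κ·ℓ = 1.7960 × 1.2069 = 2.16759 rad
ρ = (1 − cos θ)/κ = (1 − -0.56200)/1.7960 = 0.86971
z = sin θ / κ = 0.82714/1.7960 = 0.46055
x = ρ cos φ = 0.86971 × cos(286.90°) = 0.25283
y = ρ sin φ = 0.86971 × sin(286.90°) = -0.83215

0.253 -0.832 0.461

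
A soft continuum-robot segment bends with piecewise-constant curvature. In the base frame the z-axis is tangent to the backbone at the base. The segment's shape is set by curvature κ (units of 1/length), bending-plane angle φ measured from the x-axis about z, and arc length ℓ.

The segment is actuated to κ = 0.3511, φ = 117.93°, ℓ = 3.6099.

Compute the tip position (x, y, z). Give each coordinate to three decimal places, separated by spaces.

-0.936 1.765 2.718

θ = κ·ℓ = 0.3511 × 3.6099 = 1.26744 rad
ρ = (1 − cos θ)/κ = (1 − 0.29873)/0.3511 = 1.99735
z = sin θ / κ = 0.95434/0.3511 = 2.71814
x = ρ cos φ = 1.99735 × cos(117.93°) = -0.93555
y = ρ sin φ = 1.99735 × sin(117.93°) = 1.76470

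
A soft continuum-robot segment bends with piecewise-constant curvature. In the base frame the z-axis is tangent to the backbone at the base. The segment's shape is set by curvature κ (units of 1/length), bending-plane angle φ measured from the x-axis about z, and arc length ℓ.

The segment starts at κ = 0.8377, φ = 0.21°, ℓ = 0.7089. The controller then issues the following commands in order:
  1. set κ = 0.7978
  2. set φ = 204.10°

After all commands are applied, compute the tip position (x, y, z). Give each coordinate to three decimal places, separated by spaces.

initial: κ=0.8377, φ=0.21°, ℓ=0.7089
cmd 1: set κ=0.7978 → (κ,φ,ℓ)=(0.7978,0.21°,0.7089) → tip=(0.1952,0.0007,0.6717)
cmd 2: set φ=204.10° → (κ,φ,ℓ)=(0.7978,204.10°,0.7089) → tip=(-0.1782,-0.0797,0.6717)

-0.178 -0.080 0.672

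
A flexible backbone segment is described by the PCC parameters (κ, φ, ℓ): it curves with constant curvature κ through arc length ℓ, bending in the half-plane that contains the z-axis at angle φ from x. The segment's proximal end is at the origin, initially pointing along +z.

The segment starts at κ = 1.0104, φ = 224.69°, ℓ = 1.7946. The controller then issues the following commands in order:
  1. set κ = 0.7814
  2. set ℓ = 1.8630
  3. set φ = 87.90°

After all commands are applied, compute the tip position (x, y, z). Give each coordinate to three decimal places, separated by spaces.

0.042 1.132 1.271

initial: κ=1.0104, φ=224.69°, ℓ=1.7946
cmd 1: set κ=0.7814 → (κ,φ,ℓ)=(0.7814,224.69°,1.7946) → tip=(-0.7572,-0.7491,1.2616)
cmd 2: set ℓ=1.8630 → (κ,φ,ℓ)=(0.7814,224.69°,1.8630) → tip=(-0.8054,-0.7967,1.2713)
cmd 3: set φ=87.90° → (κ,φ,ℓ)=(0.7814,87.90°,1.8630) → tip=(0.0415,1.1321,1.2713)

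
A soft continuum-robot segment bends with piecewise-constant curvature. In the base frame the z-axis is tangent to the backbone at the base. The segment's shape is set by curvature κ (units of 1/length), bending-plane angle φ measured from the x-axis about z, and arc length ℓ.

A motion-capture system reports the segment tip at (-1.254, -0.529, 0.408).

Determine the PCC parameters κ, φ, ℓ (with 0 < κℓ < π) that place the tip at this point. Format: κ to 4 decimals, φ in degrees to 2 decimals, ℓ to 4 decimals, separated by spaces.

1.3483 202.87 1.8980

ρ = √(x²+y²) = √(-1.254² + -0.529²) = 1.36101
φ = atan2(y, x) mod 360° = atan2(-0.529, -1.254) = 202.8725°
|p|² = ρ² + z² = 1.36101² + 0.408² = 2.01882
κ = 2ρ / |p|² = 2×1.36101 / 2.01882 = 1.34832
θ = 2·atan2(ρ, z) = 2·atan2(1.36101, 0.408) = 2.55909 rad
ℓ = θ/κ = 2.55909/1.34832 = 1.89798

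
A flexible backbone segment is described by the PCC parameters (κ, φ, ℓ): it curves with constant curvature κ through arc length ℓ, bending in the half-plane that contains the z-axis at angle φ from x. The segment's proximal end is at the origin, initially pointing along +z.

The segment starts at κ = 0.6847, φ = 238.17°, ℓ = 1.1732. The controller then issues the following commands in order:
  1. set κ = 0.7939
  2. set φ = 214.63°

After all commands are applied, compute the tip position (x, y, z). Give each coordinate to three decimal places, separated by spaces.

-0.418 -0.289 1.011

initial: κ=0.6847, φ=238.17°, ℓ=1.1732
cmd 1: set κ=0.7939 → (κ,φ,ℓ)=(0.7939,238.17°,1.1732) → tip=(-0.2679,-0.4316,1.0108)
cmd 2: set φ=214.63° → (κ,φ,ℓ)=(0.7939,214.63°,1.1732) → tip=(-0.4180,-0.2887,1.0108)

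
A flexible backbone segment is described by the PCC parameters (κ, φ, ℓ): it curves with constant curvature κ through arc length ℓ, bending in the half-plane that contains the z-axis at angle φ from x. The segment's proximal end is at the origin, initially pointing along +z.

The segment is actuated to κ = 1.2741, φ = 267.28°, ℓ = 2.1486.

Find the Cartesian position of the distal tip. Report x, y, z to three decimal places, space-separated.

-0.071 -1.505 0.309

θ = κ·ℓ = 1.2741 × 2.1486 = 2.73753 rad
ρ = (1 − cos θ)/κ = (1 − -0.91947)/1.2741 = 1.50653
z = sin θ / κ = 0.39316/1.2741 = 0.30858
x = ρ cos φ = 1.50653 × cos(267.28°) = -0.07149
y = ρ sin φ = 1.50653 × sin(267.28°) = -1.50483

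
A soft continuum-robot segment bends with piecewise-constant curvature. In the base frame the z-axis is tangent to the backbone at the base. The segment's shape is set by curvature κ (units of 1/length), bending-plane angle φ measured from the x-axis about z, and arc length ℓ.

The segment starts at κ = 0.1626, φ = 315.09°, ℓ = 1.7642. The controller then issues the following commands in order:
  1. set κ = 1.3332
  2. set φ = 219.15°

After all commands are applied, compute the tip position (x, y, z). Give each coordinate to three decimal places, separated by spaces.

-0.991 -0.807 0.533

initial: κ=0.1626, φ=315.09°, ℓ=1.7642
cmd 1: set κ=1.3332 → (κ,φ,ℓ)=(1.3332,315.09°,1.7642) → tip=(0.9053,-0.9024,0.5326)
cmd 2: set φ=219.15° → (κ,φ,ℓ)=(1.3332,219.15°,1.7642) → tip=(-0.9913,-0.8070,0.5326)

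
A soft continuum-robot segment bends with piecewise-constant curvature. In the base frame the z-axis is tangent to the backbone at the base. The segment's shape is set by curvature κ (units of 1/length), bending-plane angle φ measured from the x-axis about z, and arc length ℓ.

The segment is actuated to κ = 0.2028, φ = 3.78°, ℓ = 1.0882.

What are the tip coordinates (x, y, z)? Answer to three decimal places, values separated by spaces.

0.119 0.008 1.079

θ = κ·ℓ = 0.2028 × 1.0882 = 0.22069 rad
ρ = (1 − cos θ)/κ = (1 − 0.97575)/0.2028 = 0.11959
z = sin θ / κ = 0.21890/0.2028 = 1.07939
x = ρ cos φ = 0.11959 × cos(3.78°) = 0.11933
y = ρ sin φ = 0.11959 × sin(3.78°) = 0.00788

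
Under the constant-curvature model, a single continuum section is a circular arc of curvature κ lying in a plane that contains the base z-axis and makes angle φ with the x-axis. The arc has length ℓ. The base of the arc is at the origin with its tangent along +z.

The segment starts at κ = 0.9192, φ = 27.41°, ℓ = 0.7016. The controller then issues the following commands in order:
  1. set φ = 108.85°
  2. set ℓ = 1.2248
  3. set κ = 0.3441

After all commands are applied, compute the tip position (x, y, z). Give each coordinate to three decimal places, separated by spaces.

initial: κ=0.9192, φ=27.41°, ℓ=0.7016
cmd 1: set φ=108.85° → (κ,φ,ℓ)=(0.9192,108.85°,0.7016) → tip=(-0.0706,0.2068,0.6540)
cmd 2: set ℓ=1.2248 → (κ,φ,ℓ)=(0.9192,108.85°,1.2248) → tip=(-0.2002,0.5864,0.9820)
cmd 3: set κ=0.3441 → (κ,φ,ℓ)=(0.3441,108.85°,1.2248) → tip=(-0.0822,0.2407,1.1889)

-0.082 0.241 1.189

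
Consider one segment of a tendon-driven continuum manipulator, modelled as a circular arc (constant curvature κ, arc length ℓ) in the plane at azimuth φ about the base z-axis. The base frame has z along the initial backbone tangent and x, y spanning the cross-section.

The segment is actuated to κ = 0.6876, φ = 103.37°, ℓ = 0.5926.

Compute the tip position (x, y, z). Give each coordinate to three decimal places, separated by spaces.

θ = κ·ℓ = 0.6876 × 0.5926 = 0.40747 rad
ρ = (1 − cos θ)/κ = (1 − 0.91813)/0.6876 = 0.11907
z = sin θ / κ = 0.39629/0.6876 = 0.57634
x = ρ cos φ = 0.11907 × cos(103.37°) = -0.02753
y = ρ sin φ = 0.11907 × sin(103.37°) = 0.11585

-0.028 0.116 0.576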